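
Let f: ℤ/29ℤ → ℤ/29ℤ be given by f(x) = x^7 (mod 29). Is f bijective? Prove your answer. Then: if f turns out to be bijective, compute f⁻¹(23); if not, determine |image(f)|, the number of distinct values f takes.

5

f(2): Repeated squaring mod 29: 2^1 ≡ 2, 2^2 ≡ 2² = 4, 2^4 ≡ 4² = 16. Since 7 = 4 + 2 + 1, 2^7 ≡ 16·4·2: 16·4 = 64 ≡ 6, then 6·2 = 12. So 2^7 ≡ 12 (mod 29).
f(3): Repeated squaring mod 29: 3^1 ≡ 3, 3^2 ≡ 3² = 9, 3^4 ≡ 9² = 81 ≡ 23. Since 7 = 4 + 2 + 1, 3^7 ≡ 23·9·3: 23·9 = 207 ≡ 4, then 4·3 = 12. So 3^7 ≡ 12 (mod 29).
So f(2) = f(3) = 12 while 2 ≠ 3, therefore f is not injective, hence not bijective.
Since f is not bijective, we determine |image(f)|. Computing x^7 mod 29 for each x (by repeated squaring, reducing mod 29 at every step), the values f(0), f(1), …, f(28) are: 0, 1, 12, 12, 28, 28, 28, 1, 17, 28, 17, 12, 17, 28, 12, 17, 1, 12, 17, 12, 1, 12, 28, 1, 1, 1, 17, 17, 28.
The distinct values are {0, 1, 12, 17, 28}; there are 5 of them.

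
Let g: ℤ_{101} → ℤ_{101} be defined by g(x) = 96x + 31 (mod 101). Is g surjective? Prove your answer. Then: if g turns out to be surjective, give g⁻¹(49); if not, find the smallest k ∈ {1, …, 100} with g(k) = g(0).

Since gcd(96, 101) = 1, 96 is invertible modulo 101. Euclid's algorithm: 101 = 1·96 + 5, 96 = 19·5 + 1; back-substituting gives 1 = 20·96 − 19·101, so 96⁻¹ ≡ 20 (mod 101).
Then y ↦ 20(y − 31) is a two-sided inverse to g, so every y ∈ ℤ_{101} has a preimage.
Thus g is surjective.
Since g is surjective, we compute g⁻¹(49): solve 96x + 31 ≡ 49 (mod 101), i.e. 96x ≡ 18 (mod 101).
Multiplying by 96⁻¹ = 20 gives x ≡ 20·18 = 360 = 3·101 + 57 ≡ 57 (mod 101).
Check: g(57) = 96·57 + 31 = 5503 = 54·101 + 49 ≡ 49 (mod 101).

57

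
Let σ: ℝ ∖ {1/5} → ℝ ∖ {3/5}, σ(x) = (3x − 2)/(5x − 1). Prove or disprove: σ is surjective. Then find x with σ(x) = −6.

8/33

For any y ≠ 3/5, solving y(5x − 1) = 3x − 2 for x gives a well-defined x ≠ 1/5. So σ is surjective.
Solving σ(x) = −6: cross-multiplying gives 3x − 2 = −6(5x − 1), which rearranges to 33x = 8, so x = 8/33.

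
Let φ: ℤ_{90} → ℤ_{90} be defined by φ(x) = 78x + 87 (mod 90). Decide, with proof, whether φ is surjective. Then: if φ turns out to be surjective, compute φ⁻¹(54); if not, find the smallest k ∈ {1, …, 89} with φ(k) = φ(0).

By definition, φ is surjective if every y in the codomain equals φ(x) for some x in the domain.
Since gcd(78, 90) = 6, we have 78x ≡ 0 (mod 6) for all x, so φ(x) ≡ 3 (mod 6).
But 0 ≢ 3 (mod 6), so 0 ∈ ℤ_{90} has no preimage. So φ is not surjective.
Since φ is not surjective, we find the least positive k with φ(k) = φ(0): this means 78k ≡ 0 (mod 90), i.e. 90 ∣ 78k. Since gcd(78, 90) = 6, dividing through by 6 this holds exactly when 15 ∣ 13k, and as gcd(13, 15) = 1, exactly when 15 ∣ k.
The smallest positive such k is 15.

15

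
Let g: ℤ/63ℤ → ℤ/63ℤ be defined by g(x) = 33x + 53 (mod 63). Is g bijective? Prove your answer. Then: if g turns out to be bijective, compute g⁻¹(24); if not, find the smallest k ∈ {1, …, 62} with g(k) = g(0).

21

Recall that g is injective if g(a) = g(b) implies a = b.
We have gcd(33, 63) = 3 > 1. Taking a = 0 and b = 21: g(0) = 53 and g(21) = 33·21 + 53 = 746 ≡ 53 (mod 63).
So g(0) = g(21) while 0 ≠ 21, thus g is not injective, hence not bijective.
Since g is not bijective, we find the least positive k with g(k) = g(0): this means 33k ≡ 0 (mod 63), i.e. 63 ∣ 33k. Since gcd(33, 63) = 3, dividing through by 3 this holds exactly when 21 ∣ 11k, and as gcd(11, 21) = 1, exactly when 21 ∣ k.
The smallest positive such k is 21.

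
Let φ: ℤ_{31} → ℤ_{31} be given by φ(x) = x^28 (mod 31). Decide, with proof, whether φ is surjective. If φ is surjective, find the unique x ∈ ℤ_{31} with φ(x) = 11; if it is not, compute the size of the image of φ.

φ(15): Repeated squaring mod 31: 15^1 ≡ 15, 15^2 ≡ 15² = 225 ≡ 8, 15^4 ≡ 8² = 64 ≡ 2, 15^8 ≡ 2² = 4, 15^16 ≡ 4² = 16. Since 28 = 16 + 8 + 4, 15^28 ≡ 16·4·2: 16·4 = 64 ≡ 2, then 2·2 = 4. So 15^28 ≡ 4 (mod 31).
φ(16): Repeated squaring mod 31: 16^1 ≡ 16, 16^2 ≡ 16² = 256 ≡ 8, 16^4 ≡ 8² = 64 ≡ 2, 16^8 ≡ 2² = 4, 16^16 ≡ 4² = 16. Since 28 = 16 + 8 + 4, 16^28 ≡ 16·4·2: 16·4 = 64 ≡ 2, then 2·2 = 4. So 16^28 ≡ 4 (mod 31).
So φ(15) = φ(16) = 4 while 15 ≠ 16, hence φ is not injective.
A non-injective map from the 31-element set ℤ_{31} to itself takes at most 30 distinct values, so it cannot be surjective. Therefore φ is not surjective.
Since φ is not surjective, we determine |image(φ)|. Computing x^28 mod 31 for each x (by repeated squaring, reducing mod 31 at every step), the values φ(0), φ(1), …, φ(30) are: 0, 1, 8, 7, 2, 5, 25, 19, 16, 18, 9, 10, 14, 20, 28, 4, 4, 28, 20, 14, 10, 9, 18, 16, 19, 25, 5, 2, 7, 8, 1.
The distinct values are {0, 1, 2, 4, 5, 7, 8, 9, 10, 14, 16, 18, 19, 20, 25, 28}; there are 16 of them.

16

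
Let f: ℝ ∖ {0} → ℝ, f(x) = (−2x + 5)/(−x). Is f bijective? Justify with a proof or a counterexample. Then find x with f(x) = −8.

If f(x) = 2, cross-multiplying gives −1(−2x + 5) = −2(−x), which simplifies to −5 = 0 — false.  So 2 has no preimage and f is not surjective.
Hence f is not bijective.
Solving f(x) = −8: cross-multiplying gives −2x + 5 = −8(−x), which rearranges to −10x = −5, so x = 1/2.

1/2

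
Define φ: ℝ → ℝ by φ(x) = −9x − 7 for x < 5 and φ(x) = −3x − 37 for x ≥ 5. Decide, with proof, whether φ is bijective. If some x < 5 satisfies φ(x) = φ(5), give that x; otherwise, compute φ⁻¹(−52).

Both pieces are strictly decreasing (slopes −9 and −3), so each is injective on its own interval.
The left piece maps (−∞, 5) onto (−52, ∞); the right piece maps [5, ∞) onto (−∞, −52].
Since −52 = −52, the images partition ℝ: φ is injective and surjective, hence bijective.
Because the two images are disjoint, no x < 5 has φ(x) = φ(5), so we compute φ⁻¹(−52): −52 lies in (−∞, −52], so solve −3x − 37 = −52: x = (−52 + 37)/(−3) = 5.

5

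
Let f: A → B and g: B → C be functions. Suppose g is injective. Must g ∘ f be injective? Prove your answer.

not injective

No. Take A = {0, 1}, B = C = {0, 1}, f(0) = f(1) = 0, and g = identity (injective).
Then (g ∘ f)(0) = (g ∘ f)(1) = 0 with 0 ≠ 1, so g ∘ f is not injective.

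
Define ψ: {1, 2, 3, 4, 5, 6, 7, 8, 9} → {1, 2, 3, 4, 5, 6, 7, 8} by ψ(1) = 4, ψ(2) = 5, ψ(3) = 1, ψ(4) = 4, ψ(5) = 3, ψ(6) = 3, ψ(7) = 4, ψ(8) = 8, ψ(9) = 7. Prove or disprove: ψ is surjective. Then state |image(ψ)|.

No element maps to 2, so ψ is not surjective.
The image of ψ is {1, 3, 4, 5, 7, 8}, which has 6 elements.

6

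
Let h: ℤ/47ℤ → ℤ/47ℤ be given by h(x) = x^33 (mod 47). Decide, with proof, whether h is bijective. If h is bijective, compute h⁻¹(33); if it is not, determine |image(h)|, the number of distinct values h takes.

23

Since 47 is prime, the nonzero elements of ℤ/47ℤ form a cyclic group of order 46.
As gcd(33, 46) = 1, raising to the 33rd power is a bijection on this group: if u^33 ≡ v^33 then (uv^{−1})^33 = 1, and the only element of order dividing gcd(33, 46) = 1 is 1, so u = v.
With h(0) = 0 this makes h injective on all of ℤ/47ℤ, hence bijective (finite equal-size domain and codomain). In particular h is bijective.
Since h is bijective, we find the preimage of 33. The inverse of x ↦ x^33 on (ℤ/47ℤ)^× is x ↦ x^7, because 33·7 = 231 = 5·46 + 1 ≡ 1 (mod 46) and x^{46} = 1 for x ≠ 0 (Fermat). So h⁻¹(33) = 33^7 mod 47.
Repeated squaring mod 47: 33^1 ≡ 33, 33^2 ≡ 33² = 1089 ≡ 8, 33^4 ≡ 8² = 64 ≡ 17. Since 7 = 4 + 2 + 1, 33^7 ≡ 17·8·33: 17·8 = 136 ≡ 42, then 42·33 = 1386 ≡ 23. So 33^7 ≡ 23 (mod 47).
Hence h⁻¹(33) = 23.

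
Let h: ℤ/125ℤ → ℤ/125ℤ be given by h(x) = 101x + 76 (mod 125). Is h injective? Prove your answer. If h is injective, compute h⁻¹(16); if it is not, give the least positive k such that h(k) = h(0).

65

Recall: injectivity means: for all s, t in the domain, h(s) = h(t) implies s = t.
Suppose h(s) = h(t) in ℤ/125ℤ. Then 101s + 76 ≡ 101t + 76 (mod 125), thus 101(s − t) ≡ 0 (mod 125).
Since gcd(101, 125) = 1, 101 is invertible modulo 125, so s − t ≡ 0 (mod 125), i.e. s = t.
Therefore h is injective.
We now compute 101⁻¹ mod 125 explicitly. Euclid's algorithm: 125 = 1·101 + 24, 101 = 4·24 + 5, 24 = 4·5 + 4, 5 = 1·4 + 1; back-substituting gives 1 = 26·101 − 21·125, so 101⁻¹ ≡ 26 (mod 125).
Since h is injective, we compute h⁻¹(16): solve 101x + 76 ≡ 16 (mod 125), i.e. 101x ≡ 65 (mod 125).
Multiplying by 101⁻¹ = 26 gives x ≡ 26·65 = 1690 = 13·125 + 65 ≡ 65 (mod 125).
Check: h(65) = 101·65 + 76 = 6641 = 53·125 + 16 ≡ 16 (mod 125).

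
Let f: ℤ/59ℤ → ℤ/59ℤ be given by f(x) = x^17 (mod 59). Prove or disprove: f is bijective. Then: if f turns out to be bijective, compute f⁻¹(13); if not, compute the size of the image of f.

Since 59 is prime, the nonzero elements of ℤ/59ℤ form a cyclic group of order 58.
As gcd(17, 58) = 1, raising to the 17th power is a bijection on this group: if u^17 ≡ v^17 then (uv^{−1})^17 = 1, and the only element of order dividing gcd(17, 58) = 1 is 1, so u = v.
With f(0) = 0 this makes f injective on all of ℤ/59ℤ, hence bijective (finite equal-size domain and codomain). In particular f is bijective.
Since f is bijective, we find the preimage of 13. The inverse of x ↦ x^17 on (ℤ/59ℤ)^× is x ↦ x^41, because 17·41 = 697 = 12·58 + 1 ≡ 1 (mod 58) and x^{58} = 1 for x ≠ 0 (Fermat). So f⁻¹(13) = 13^41 mod 59.
Repeated squaring mod 59: 13^1 ≡ 13, 13^2 ≡ 13² = 169 ≡ 51, 13^4 ≡ 51² = 2601 ≡ 5, 13^8 ≡ 5² = 25, 13^16 ≡ 25² = 625 ≡ 35, 13^32 ≡ 35² = 1225 ≡ 45. Since 41 = 32 + 8 + 1, 13^41 ≡ 45·25·13: 45·25 = 1125 ≡ 4, then 4·13 = 52. So 13^41 ≡ 52 (mod 59).
Hence f⁻¹(13) = 52.

52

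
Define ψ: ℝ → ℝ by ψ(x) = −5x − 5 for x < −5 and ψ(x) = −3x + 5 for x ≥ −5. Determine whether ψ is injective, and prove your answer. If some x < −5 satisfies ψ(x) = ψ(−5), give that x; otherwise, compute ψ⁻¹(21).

Both pieces are strictly decreasing (slopes −5 and −3), so each is injective on its own interval.
The left piece maps (−∞, −5) onto (20, ∞); the right piece maps [−5, ∞) onto (−∞, 20].
These images are disjoint, so no value is attained by both pieces. Therefore ψ is injective.
Because the two images are disjoint, no x < −5 has ψ(x) = ψ(−5), so we compute ψ⁻¹(21): 21 lies in (20, ∞), so solve −5x − 5 = 21: x = (21 + 5)/(−5) = −26/5.

-26/5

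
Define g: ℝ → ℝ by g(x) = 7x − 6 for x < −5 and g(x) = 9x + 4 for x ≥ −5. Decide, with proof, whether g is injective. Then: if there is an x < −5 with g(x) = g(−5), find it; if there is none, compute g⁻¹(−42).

-36/7

Both pieces are strictly increasing (slopes 7 and 9), so each is injective on its own interval.
The left piece maps (−∞, −5) onto (−∞, −41); the right piece maps [−5, ∞) onto [−41, ∞).
These images are disjoint, so no value is attained by both pieces. Therefore g is injective.
Because the two images are disjoint, no x < −5 has g(x) = g(−5), so we compute g⁻¹(−42): −42 lies in (−∞, −41), so solve 7x − 6 = −42: x = (−42 + 6)/7 = −36/7.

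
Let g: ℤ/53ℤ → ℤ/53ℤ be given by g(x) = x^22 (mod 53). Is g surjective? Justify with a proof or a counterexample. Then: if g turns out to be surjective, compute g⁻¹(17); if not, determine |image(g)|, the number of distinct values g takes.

27

g(26): Repeated squaring mod 53: 26^1 ≡ 26, 26^2 ≡ 26² = 676 ≡ 40, 26^4 ≡ 40² = 1600 ≡ 10, 26^8 ≡ 10² = 100 ≡ 47, 26^16 ≡ 47² = 2209 ≡ 36. Since 22 = 16 + 4 + 2, 26^22 ≡ 36·10·40: 36·10 = 360 ≡ 42, then 42·40 = 1680 ≡ 37. So 26^22 ≡ 37 (mod 53).
g(27): Repeated squaring mod 53: 27^1 ≡ 27, 27^2 ≡ 27² = 729 ≡ 40, 27^4 ≡ 40² = 1600 ≡ 10, 27^8 ≡ 10² = 100 ≡ 47, 27^16 ≡ 47² = 2209 ≡ 36. Since 22 = 16 + 4 + 2, 27^22 ≡ 36·10·40: 36·10 = 360 ≡ 42, then 42·40 = 1680 ≡ 37. So 27^22 ≡ 37 (mod 53).
So g(26) = g(27) = 37 while 26 ≠ 27, therefore g is not injective.
A non-injective map from the 53-element set ℤ/53ℤ to itself takes at most 52 distinct values, so it cannot be surjective. Hence g is not surjective.
Since g is not surjective, we determine |image(g)|. Computing x^22 mod 53 for each x (by repeated squaring, reducing mod 53 at every step), the values g(0), g(1), …, g(52) are: 0, 1, 43, 17, 47, 29, 42, 10, 7, 24, 28, 49, 4, 44, 6, 16, 36, 15, 25, 9, 38, 11, 40, 52, 13, 46, 37, 37, 46, 13, 52, 40, 11, 38, 9, 25, 15, 36, 16, 6, 44, 4, 49, 28, 24, 7, 10, 42, 29, 47, 17, 43, 1.
The distinct values are {0, 1, 4, 6, 7, 9, 10, 11, 13, 15, 16, 17, 24, 25, 28, 29, 36, 37, 38, 40, 42, 43, 44, 46, 47, 49, 52}; there are 27 of them.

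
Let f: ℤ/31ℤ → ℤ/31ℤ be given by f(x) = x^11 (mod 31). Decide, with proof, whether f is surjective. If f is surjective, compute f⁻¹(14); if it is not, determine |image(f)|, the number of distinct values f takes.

9

Since 31 is prime, the nonzero elements of ℤ/31ℤ form a cyclic group of order 30.
As gcd(11, 30) = 1, raising to the 11th power is a bijection on this group: if a^11 ≡ b^11 then (ab^{−1})^11 = 1, and the only element of order dividing gcd(11, 30) = 1 is 1, so a = b.
With f(0) = 0 this makes f injective on all of ℤ/31ℤ, hence bijective (finite equal-size domain and codomain). In particular f is surjective.
Since f is surjective, we find the preimage of 14. The inverse of x ↦ x^11 on (ℤ/31ℤ)^× is x ↦ x^11, because 11·11 = 121 = 4·30 + 1 ≡ 1 (mod 30) and x^{30} = 1 for x ≠ 0 (Fermat). So f⁻¹(14) = 14^11 mod 31.
Repeated squaring mod 31: 14^1 ≡ 14, 14^2 ≡ 14² = 196 ≡ 10, 14^4 ≡ 10² = 100 ≡ 7, 14^8 ≡ 7² = 49 ≡ 18. Since 11 = 8 + 2 + 1, 14^11 ≡ 18·10·14: 18·10 = 180 ≡ 25, then 25·14 = 350 ≡ 9. So 14^11 ≡ 9 (mod 31).
Hence f⁻¹(14) = 9.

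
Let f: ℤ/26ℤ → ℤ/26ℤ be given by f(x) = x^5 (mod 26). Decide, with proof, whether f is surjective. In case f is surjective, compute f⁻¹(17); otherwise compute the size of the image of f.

Computing x^5 mod 26 for each x (by repeated squaring, reducing mod 26 at every step), the values f(0), f(1), …, f(25) are: 0, 1, 6, 9, 10, 5, 2, 11, 8, 3, 4, 7, 12, 13, 14, 19, 22, 23, 18, 15, 24, 21, 16, 17, 20, 25.
Every element of ℤ/26ℤ appears exactly once in this list, so f is a bijection, and in particular surjective.
Since f is surjective, we read off the preimage of 17 from the same table: f(23) = 17, so f⁻¹(17) = 23.

23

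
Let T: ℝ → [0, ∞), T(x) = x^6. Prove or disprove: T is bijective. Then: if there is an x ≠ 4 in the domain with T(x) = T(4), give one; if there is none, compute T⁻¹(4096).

-4

T(4) = 4096 = (−4)^6 = T(−4) (since 6 is even), with 4 ≠ −4. So T is not injective, hence not bijective.
For the follow-up, such an x exists: taking x = −4 ∈ ℝ gives T(−4) = 4096 = T(4) with −4 ≠ 4.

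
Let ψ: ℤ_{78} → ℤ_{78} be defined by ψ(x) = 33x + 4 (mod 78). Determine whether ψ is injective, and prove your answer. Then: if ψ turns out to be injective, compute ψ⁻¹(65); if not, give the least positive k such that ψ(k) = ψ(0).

26

We have gcd(33, 78) = 3 > 1. Taking u = 0 and v = 26: ψ(0) = 4 and ψ(26) = 33·26 + 4 = 862 ≡ 4 (mod 78).
So ψ(0) = ψ(26) while 0 ≠ 26, hence ψ is not injective.
Since ψ is not injective, we find the least positive k with ψ(k) = ψ(0): this means 33k ≡ 0 (mod 78), i.e. 78 ∣ 33k. Since gcd(33, 78) = 3, dividing through by 3 this holds exactly when 26 ∣ 11k, and as gcd(11, 26) = 1, exactly when 26 ∣ k.
The smallest positive such k is 26.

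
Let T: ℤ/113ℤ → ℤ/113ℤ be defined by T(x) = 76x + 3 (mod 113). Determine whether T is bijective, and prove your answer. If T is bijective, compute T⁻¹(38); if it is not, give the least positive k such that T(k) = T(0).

109

If T(x_1) = T(x_2), then 76x_1 ≡ 76x_2 (mod 113). Because gcd(76, 113) = 1, we may cancel 76 to get x_1 ≡ x_2 (mod 113).
We now compute 76⁻¹ mod 113 explicitly. Euclid's algorithm: 113 = 1·76 + 37, 76 = 2·37 + 2, 37 = 18·2 + 1; back-substituting gives 1 = 58·76 − 39·113, so 76⁻¹ ≡ 58 (mod 113).
For any y ∈ ℤ/113ℤ, x = 58(y − 3) mod 113 satisfies T(x) = 76·58(y − 3) + 3 ≡ y (since 76·58 ≡ 1 mod 113). So every y has a preimage.
Thus T is bijective.
Since T is bijective, we compute T⁻¹(38): solve 76x + 3 ≡ 38 (mod 113), i.e. 76x ≡ 35 (mod 113).
Multiplying by 76⁻¹ = 58 gives x ≡ 58·35 = 2030 = 17·113 + 109 ≡ 109 (mod 113).
Check: T(109) = 76·109 + 3 = 8287 = 73·113 + 38 ≡ 38 (mod 113).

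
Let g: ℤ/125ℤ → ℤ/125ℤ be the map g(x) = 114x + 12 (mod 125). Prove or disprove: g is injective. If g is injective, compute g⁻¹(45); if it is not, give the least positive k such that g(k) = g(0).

122

Recall that injectivity means: for all a, b in the domain, g(a) = g(b) implies a = b.
Suppose g(a) = g(b) in ℤ/125ℤ. Then 114a + 12 ≡ 114b + 12 (mod 125), hence 114(a − b) ≡ 0 (mod 125).
Since gcd(114, 125) = 1, 114 is invertible modulo 125, therefore a − b ≡ 0 (mod 125), i.e. a = b.
Hence g is injective.
We now compute 114⁻¹ mod 125 explicitly. Euclid's algorithm: 125 = 1·114 + 11, 114 = 10·11 + 4, 11 = 2·4 + 3, 4 = 1·3 + 1; back-substituting gives 1 = 34·114 − 31·125, so 114⁻¹ ≡ 34 (mod 125).
Since g is injective, we compute g⁻¹(45): solve 114x + 12 ≡ 45 (mod 125), i.e. 114x ≡ 33 (mod 125).
Multiplying by 114⁻¹ = 34 gives x ≡ 34·33 = 1122 = 8·125 + 122 ≡ 122 (mod 125).
Check: g(122) = 114·122 + 12 = 13920 = 111·125 + 45 ≡ 45 (mod 125).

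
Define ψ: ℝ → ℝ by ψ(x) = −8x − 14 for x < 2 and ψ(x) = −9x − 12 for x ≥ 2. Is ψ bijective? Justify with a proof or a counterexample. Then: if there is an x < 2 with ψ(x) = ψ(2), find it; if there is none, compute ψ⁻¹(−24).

5/4

Both pieces are strictly decreasing (slopes −8 and −9), so each is injective on its own interval.
The left piece maps (−∞, 2) onto (−30, ∞); the right piece maps [2, ∞) onto (−∞, −30].
Since −30 = −30, the images partition ℝ: ψ is injective and surjective, hence bijective.
Because the two images are disjoint, no x < 2 has ψ(x) = ψ(2), so we compute ψ⁻¹(−24): −24 lies in (−30, ∞), so solve −8x − 14 = −24: x = (−24 + 14)/(−8) = 5/4.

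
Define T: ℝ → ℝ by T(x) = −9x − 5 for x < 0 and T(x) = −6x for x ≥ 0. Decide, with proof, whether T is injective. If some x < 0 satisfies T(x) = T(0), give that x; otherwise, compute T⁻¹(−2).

Both pieces are strictly decreasing (slopes −9 and −6), so each is injective on its own interval.
The left piece maps (−∞, 0) onto (−5, ∞); the right piece maps [0, ∞) onto (−∞, 0].
These images overlap. In particular T(0) = 0 (right piece), and solving −9x − 5 = 0 on the left piece gives x = −5/9 < 0.
So T(−5/9) = T(0) with −5/9 ≠ 0, and T is not injective. This x = −5/9 is the requested value below 0.

-5/9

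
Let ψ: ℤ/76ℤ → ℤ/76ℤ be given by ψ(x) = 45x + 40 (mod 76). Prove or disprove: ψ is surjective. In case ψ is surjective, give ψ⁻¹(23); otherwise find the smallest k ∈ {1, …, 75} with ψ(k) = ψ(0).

3

Since gcd(45, 76) = 1, 45 is invertible modulo 76. Euclid's algorithm: 76 = 1·45 + 31, 45 = 1·31 + 14, 31 = 2·14 + 3, 14 = 4·3 + 2, 3 = 1·2 + 1; back-substituting gives 1 = 49·45 − 29·76, so 45⁻¹ ≡ 49 (mod 76).
For any y ∈ ℤ/76ℤ, x = 49(y − 40) mod 76 satisfies ψ(x) = 45·49(y − 40) + 40 ≡ y (since 45·49 ≡ 1 mod 76). So every y has a preimage.
So ψ is surjective.
Since ψ is surjective, we compute ψ⁻¹(23): solve 45x + 40 ≡ 23 (mod 76), i.e. 45x ≡ 59 (mod 76).
Multiplying by 45⁻¹ = 49 gives x ≡ 49·59 = 2891 = 38·76 + 3 ≡ 3 (mod 76).
Check: ψ(3) = 45·3 + 40 = 175 = 2·76 + 23 ≡ 23 (mod 76).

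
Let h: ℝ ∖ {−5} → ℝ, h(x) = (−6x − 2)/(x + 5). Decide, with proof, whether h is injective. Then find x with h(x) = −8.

-19

Suppose h(s) = h(t). Cross-multiplying: (−6s − 2)(t + 5) = (−6t − 2)(s + 5).
Expanding both sides and cancelling the symmetric terms leaves −28·(s − t) = 0. Since −28 ≠ 0, s = t. So h is injective.
Solving h(x) = −8: cross-multiplying gives −6x − 2 = −8(x + 5), which rearranges to 2x = −38, so x = −19.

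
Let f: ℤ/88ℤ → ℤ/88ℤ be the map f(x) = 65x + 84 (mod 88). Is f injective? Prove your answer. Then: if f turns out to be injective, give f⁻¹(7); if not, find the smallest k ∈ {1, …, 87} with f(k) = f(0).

11

Suppose f(a) = f(b) in ℤ/88ℤ. Then 65a + 84 ≡ 65b + 84 (mod 88), so 65(a − b) ≡ 0 (mod 88).
Since gcd(65, 88) = 1, 65 is invertible modulo 88, so a − b ≡ 0 (mod 88), i.e. a = b.
Therefore f is injective.
We now compute 65⁻¹ mod 88 explicitly. Euclid's algorithm: 88 = 1·65 + 23, 65 = 2·23 + 19, 23 = 1·19 + 4, 19 = 4·4 + 3, 4 = 1·3 + 1; back-substituting gives 1 = 65·65 − 48·88, so 65⁻¹ ≡ 65 (mod 88).
Since f is injective, we find f⁻¹(7): we need 65x ≡ 7 − 84 ≡ 11 (mod 88). Using 65⁻¹ = 65: x ≡ 65·11 = 715 = 8·88 + 11, so x = 11.
Check: f(11) = 65·11 + 84 = 799 = 9·88 + 7 ≡ 7 (mod 88).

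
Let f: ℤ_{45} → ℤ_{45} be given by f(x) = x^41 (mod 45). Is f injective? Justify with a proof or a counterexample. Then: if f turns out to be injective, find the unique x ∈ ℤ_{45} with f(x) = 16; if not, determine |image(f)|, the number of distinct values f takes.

35

f(0) = 0^41 = 0.
f(15): Repeated squaring mod 45: 15^1 ≡ 15, 15^2 ≡ 15² = 225 ≡ 0, 15^4 ≡ 0² = 0, 15^8 ≡ 0² = 0, 15^16 ≡ 0² = 0, 15^32 ≡ 0² = 0. Since 41 = 32 + 8 + 1, 15^41 ≡ 0·0·15: 0·0 = 0, then 0·15 = 0. So 15^41 ≡ 0 (mod 45).
So f(0) = f(15) = 0 while 0 ≠ 15, so f is not injective.
Since f is not injective, we determine |image(f)|. Computing x^41 mod 45 for each x (by repeated squaring, reducing mod 45 at every step), the values f(0), f(1), …, f(44) are: 0, 1, 32, 18, 34, 20, 36, 22, 8, 9, 10, 41, 27, 43, 29, 0, 31, 17, 18, 19, 5, 36, 7, 38, 9, 40, 26, 27, 28, 14, 0, 16, 2, 18, 4, 35, 36, 37, 23, 9, 25, 11, 27, 13, 44.
The distinct values are {0, 1, 2, 4, 5, 7, 8, 9, 10, 11, 13, 14, 16, 17, 18, 19, 20, 22, 23, 25, 26, 27, 28, 29, 31, 32, 34, 35, 36, 37, 38, 40, 41, 43, 44}; there are 35 of them.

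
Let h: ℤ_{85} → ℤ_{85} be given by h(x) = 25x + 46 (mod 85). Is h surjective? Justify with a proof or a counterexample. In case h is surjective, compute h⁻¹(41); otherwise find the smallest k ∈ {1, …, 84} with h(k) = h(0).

17

Since gcd(25, 85) = 5, we have 25x ≡ 0 (mod 5) for all x, so h(x) ≡ 1 (mod 5).
But 0 ≢ 1 (mod 5), so 0 ∈ ℤ_{85} has no preimage. So h is not surjective.
Since h is not surjective, we find the least positive k with h(k) = h(0): this means 25k ≡ 0 (mod 85), i.e. 85 ∣ 25k. Since gcd(25, 85) = 5, dividing through by 5 this holds exactly when 17 ∣ 5k, and as gcd(5, 17) = 1, exactly when 17 ∣ k.
The smallest positive such k is 17.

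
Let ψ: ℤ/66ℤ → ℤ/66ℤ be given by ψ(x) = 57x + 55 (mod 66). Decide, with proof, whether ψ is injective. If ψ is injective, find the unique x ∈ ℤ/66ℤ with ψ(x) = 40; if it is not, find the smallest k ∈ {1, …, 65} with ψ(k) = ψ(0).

Recall: ψ is injective when ψ(a) = ψ(b) forces a = b.
We have gcd(57, 66) = 3 > 1. Taking a = 0 and b = 22: ψ(0) = 55 and ψ(22) = 57·22 + 55 = 1309 ≡ 55 (mod 66).
So ψ(0) = ψ(22) while 0 ≠ 22, hence ψ is not injective.
Since ψ is not injective, we find the least positive k with ψ(k) = ψ(0): this means 57k ≡ 0 (mod 66), i.e. 66 ∣ 57k. Since gcd(57, 66) = 3, dividing through by 3 this holds exactly when 22 ∣ 19k, and as gcd(19, 22) = 1, exactly when 22 ∣ k.
The smallest positive such k is 22.

22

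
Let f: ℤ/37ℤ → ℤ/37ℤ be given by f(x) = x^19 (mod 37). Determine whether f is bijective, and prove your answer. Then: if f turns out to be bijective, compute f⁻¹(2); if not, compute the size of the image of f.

Since 37 is prime, the nonzero elements of ℤ/37ℤ form a cyclic group of order 36.
As gcd(19, 36) = 1, raising to the 19th power is a bijection on this group: if x_1^19 ≡ x_2^19 then (x_1x_2^{−1})^19 = 1, and the only element of order dividing gcd(19, 36) = 1 is 1, so x_1 = x_2.
With f(0) = 0 this makes f injective on all of ℤ/37ℤ, hence bijective (finite equal-size domain and codomain). In particular f is bijective.
Since f is bijective, we find the preimage of 2. The inverse of x ↦ x^19 on (ℤ/37ℤ)^× is x ↦ x^19, because 19·19 = 361 = 10·36 + 1 ≡ 1 (mod 36) and x^{36} = 1 for x ≠ 0 (Fermat). So f⁻¹(2) = 2^19 mod 37.
Repeated squaring mod 37: 2^1 ≡ 2, 2^2 ≡ 2² = 4, 2^4 ≡ 4² = 16, 2^8 ≡ 16² = 256 ≡ 34, 2^16 ≡ 34² = 1156 ≡ 9. Since 19 = 16 + 2 + 1, 2^19 ≡ 9·4·2: 9·4 = 36, then 36·2 = 72 ≡ 35. So 2^19 ≡ 35 (mod 37).
Hence f⁻¹(2) = 35.

35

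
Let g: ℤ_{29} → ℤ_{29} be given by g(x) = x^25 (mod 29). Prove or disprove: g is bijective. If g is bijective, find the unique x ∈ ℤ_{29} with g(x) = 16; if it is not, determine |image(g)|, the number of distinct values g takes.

24

Since 29 is prime, the nonzero elements of ℤ_{29} form a cyclic group of order 28.
As gcd(25, 28) = 1, raising to the 25th power is a bijection on this group: if u^25 ≡ v^25 then (uv^{−1})^25 = 1, and the only element of order dividing gcd(25, 28) = 1 is 1, so u = v.
With g(0) = 0 this makes g injective on all of ℤ_{29}, hence bijective (finite equal-size domain and codomain). In particular g is bijective.
Since g is bijective, we find the preimage of 16. The inverse of x ↦ x^25 on (ℤ_{29})^× is x ↦ x^9, because 25·9 = 225 = 8·28 + 1 ≡ 1 (mod 28) and x^{28} = 1 for x ≠ 0 (Fermat). So g⁻¹(16) = 16^9 mod 29.
Repeated squaring mod 29: 16^1 ≡ 16, 16^2 ≡ 16² = 256 ≡ 24, 16^4 ≡ 24² = 576 ≡ 25, 16^8 ≡ 25² = 625 ≡ 16. Since 9 = 8 + 1, 16^9 ≡ 16·16: 16·16 = 256 ≡ 24. So 16^9 ≡ 24 (mod 29).
Hence g⁻¹(16) = 24.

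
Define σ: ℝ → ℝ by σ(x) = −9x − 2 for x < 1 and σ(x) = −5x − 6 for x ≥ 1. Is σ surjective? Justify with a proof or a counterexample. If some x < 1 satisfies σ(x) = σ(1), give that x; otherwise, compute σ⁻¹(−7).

5/9

Both pieces are strictly decreasing (slopes −9 and −5), so each is injective on its own interval.
The left piece maps (−∞, 1) onto (−11, ∞); the right piece maps [1, ∞) onto (−∞, −11].
These images together cover ℝ, so σ is surjective.
Because the two images are disjoint, no x < 1 has σ(x) = σ(1), so we compute σ⁻¹(−7): −7 lies in (−11, ∞), so solve −9x − 2 = −7: x = (−7 + 2)/(−9) = 5/9.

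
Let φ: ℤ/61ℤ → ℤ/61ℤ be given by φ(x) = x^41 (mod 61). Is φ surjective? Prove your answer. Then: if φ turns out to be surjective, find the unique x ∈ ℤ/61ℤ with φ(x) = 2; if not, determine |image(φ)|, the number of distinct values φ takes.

26

Since 61 is prime, the nonzero elements of ℤ/61ℤ form a cyclic group of order 60.
As gcd(41, 60) = 1, raising to the 41st power is a bijection on this group: if a^41 ≡ b^41 then (ab^{−1})^41 = 1, and the only element of order dividing gcd(41, 60) = 1 is 1, so a = b.
With φ(0) = 0 this makes φ injective on all of ℤ/61ℤ, hence bijective (finite equal-size domain and codomain). In particular φ is surjective.
Since φ is surjective, we find the preimage of 2. The inverse of x ↦ x^41 on (ℤ/61ℤ)^× is x ↦ x^41, because 41·41 = 1681 = 28·60 + 1 ≡ 1 (mod 60) and x^{60} = 1 for x ≠ 0 (Fermat). So φ⁻¹(2) = 2^41 mod 61.
Repeated squaring mod 61: 2^1 ≡ 2, 2^2 ≡ 2² = 4, 2^4 ≡ 4² = 16, 2^8 ≡ 16² = 256 ≡ 12, 2^16 ≡ 12² = 144 ≡ 22, 2^32 ≡ 22² = 484 ≡ 57. Since 41 = 32 + 8 + 1, 2^41 ≡ 57·12·2: 57·12 = 684 ≡ 13, then 13·2 = 26. So 2^41 ≡ 26 (mod 61).
Hence φ⁻¹(2) = 26.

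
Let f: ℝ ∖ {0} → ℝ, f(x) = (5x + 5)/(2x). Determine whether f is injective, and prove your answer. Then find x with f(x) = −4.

-5/13

Suppose f(s) = f(t). Cross-multiplying: (5s + 5)(2t) = (5t + 5)(2s).
Expanding both sides and cancelling the symmetric terms leaves −10·(s − t) = 0. Since −10 ≠ 0, s = t. Therefore f is injective.
Solving f(x) = −4: cross-multiplying gives 5x + 5 = −4(2x), which rearranges to 13x = −5, so x = −5/13.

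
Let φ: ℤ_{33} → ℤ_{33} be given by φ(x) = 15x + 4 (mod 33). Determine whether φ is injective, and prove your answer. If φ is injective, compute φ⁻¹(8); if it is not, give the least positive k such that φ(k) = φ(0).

We have gcd(15, 33) = 3 > 1. Taking x_1 = 0 and x_2 = 11: φ(0) = 4 and φ(11) = 15·11 + 4 = 169 ≡ 4 (mod 33).
So φ(0) = φ(11) while 0 ≠ 11, thus φ is not injective.
Since φ is not injective, we find the least positive k with φ(k) = φ(0): this means 15k ≡ 0 (mod 33), i.e. 33 ∣ 15k. Since gcd(15, 33) = 3, dividing through by 3 this holds exactly when 11 ∣ 5k, and as gcd(5, 11) = 1, exactly when 11 ∣ k.
The smallest positive such k is 11.

11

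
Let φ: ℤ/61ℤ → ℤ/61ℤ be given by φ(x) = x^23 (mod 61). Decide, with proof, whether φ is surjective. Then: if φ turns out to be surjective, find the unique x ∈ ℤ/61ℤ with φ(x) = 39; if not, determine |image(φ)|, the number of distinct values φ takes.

4

Since 61 is prime, the nonzero elements of ℤ/61ℤ form a cyclic group of order 60.
As gcd(23, 60) = 1, raising to the 23rd power is a bijection on this group: if x_1^23 ≡ x_2^23 then (x_1x_2^{−1})^23 = 1, and the only element of order dividing gcd(23, 60) = 1 is 1, so x_1 = x_2.
With φ(0) = 0 this makes φ injective on all of ℤ/61ℤ, hence bijective (finite equal-size domain and codomain). In particular φ is surjective.
Since φ is surjective, we find the preimage of 39. The inverse of x ↦ x^23 on (ℤ/61ℤ)^× is x ↦ x^47, because 23·47 = 1081 = 18·60 + 1 ≡ 1 (mod 60) and x^{60} = 1 for x ≠ 0 (Fermat). So φ⁻¹(39) = 39^47 mod 61.
Repeated squaring mod 61: 39^1 ≡ 39, 39^2 ≡ 39² = 1521 ≡ 57, 39^4 ≡ 57² = 3249 ≡ 16, 39^8 ≡ 16² = 256 ≡ 12, 39^16 ≡ 12² = 144 ≡ 22, 39^32 ≡ 22² = 484 ≡ 57. Since 47 = 32 + 8 + 4 + 2 + 1, 39^47 ≡ 57·12·16·57·39: 57·12 = 684 ≡ 13, then 13·16 = 208 ≡ 25, then 25·57 = 1425 ≡ 22, then 22·39 = 858 ≡ 4. So 39^47 ≡ 4 (mod 61).
Hence φ⁻¹(39) = 4.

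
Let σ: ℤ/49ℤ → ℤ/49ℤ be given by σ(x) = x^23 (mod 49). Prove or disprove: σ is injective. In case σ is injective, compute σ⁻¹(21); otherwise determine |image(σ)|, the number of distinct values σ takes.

43

σ(0) = 0^23 = 0.
σ(7): Repeated squaring mod 49: 7^1 ≡ 7, 7^2 ≡ 7² = 49 ≡ 0, 7^4 ≡ 0² = 0, 7^8 ≡ 0² = 0, 7^16 ≡ 0² = 0. Since 23 = 16 + 4 + 2 + 1, 7^23 ≡ 0·0·0·7: 0·0 = 0, then 0·0 = 0, then 0·7 = 0. So 7^23 ≡ 0 (mod 49).
So σ(0) = σ(7) = 0 while 0 ≠ 7, therefore σ is not injective.
Since σ is not injective, we determine |image(σ)|. Computing x^23 mod 49 for each x (by repeated squaring, reducing mod 49 at every step), the values σ(0), σ(1), …, σ(48) are: 0, 1, 4, 40, 16, 24, 13, 0, 15, 32, 47, 23, 3, 27, 0, 29, 11, 5, 30, 31, 41, 0, 43, 39, 12, 37, 10, 6, 0, 8, 18, 19, 44, 38, 20, 0, 22, 46, 26, 2, 17, 34, 0, 36, 25, 33, 9, 45, 48.
The distinct values are {0, 1, 2, 3, 4, 5, 6, 8, 9, 10, 11, 12, 13, 15, 16, 17, 18, 19, 20, 22, 23, 24, 25, 26, 27, 29, 30, 31, 32, 33, 34, 36, 37, 38, 39, 40, 41, 43, 44, 45, 46, 47, 48}; there are 43 of them.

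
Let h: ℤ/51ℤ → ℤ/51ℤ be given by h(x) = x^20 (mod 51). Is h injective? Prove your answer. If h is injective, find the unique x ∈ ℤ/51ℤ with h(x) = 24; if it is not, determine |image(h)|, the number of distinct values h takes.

h(1) = 1^20 = 1.
h(4): Repeated squaring mod 51: 4^1 ≡ 4, 4^2 ≡ 4² = 16, 4^4 ≡ 16² = 256 ≡ 1, 4^8 ≡ 1² = 1, 4^16 ≡ 1² = 1. Since 20 = 16 + 4, 4^20 ≡ 1·1: 1·1 = 1. So 4^20 ≡ 1 (mod 51).
So h(1) = h(4) = 1 while 1 ≠ 4, thus h is not injective.
Since h is not injective, we determine |image(h)|. Computing x^20 mod 51 for each x (by repeated squaring, reducing mod 51 at every step), the values h(0), h(1), …, h(50) are: 0, 1, 16, 30, 1, 13, 21, 4, 16, 33, 4, 4, 30, 1, 13, 33, 1, 34, 18, 16, 13, 18, 13, 4, 21, 16, 16, 21, 4, 13, 18, 13, 16, 18, 34, 1, 33, 13, 1, 30, 4, 4, 33, 16, 4, 21, 13, 1, 30, 16, 1.
The distinct values are {0, 1, 4, 13, 16, 18, 21, 30, 33, 34}; there are 10 of them.

10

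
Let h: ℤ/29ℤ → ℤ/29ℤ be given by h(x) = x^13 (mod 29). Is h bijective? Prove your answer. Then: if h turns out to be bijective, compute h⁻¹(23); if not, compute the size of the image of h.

Since 29 is prime, the nonzero elements of ℤ/29ℤ form a cyclic group of order 28.
As gcd(13, 28) = 1, raising to the 13th power is a bijection on this group: if u^13 ≡ v^13 then (uv^{−1})^13 = 1, and the only element of order dividing gcd(13, 28) = 1 is 1, so u = v.
With h(0) = 0 this makes h injective on all of ℤ/29ℤ, hence bijective (finite equal-size domain and codomain). In particular h is bijective.
Since h is bijective, we find the preimage of 23. The inverse of x ↦ x^13 on (ℤ/29ℤ)^× is x ↦ x^13, because 13·13 = 169 = 6·28 + 1 ≡ 1 (mod 28) and x^{28} = 1 for x ≠ 0 (Fermat). So h⁻¹(23) = 23^13 mod 29.
Repeated squaring mod 29: 23^1 ≡ 23, 23^2 ≡ 23² = 529 ≡ 7, 23^4 ≡ 7² = 49 ≡ 20, 23^8 ≡ 20² = 400 ≡ 23. Since 13 = 8 + 4 + 1, 23^13 ≡ 23·20·23: 23·20 = 460 ≡ 25, then 25·23 = 575 ≡ 24. So 23^13 ≡ 24 (mod 29).
Hence h⁻¹(23) = 24.

24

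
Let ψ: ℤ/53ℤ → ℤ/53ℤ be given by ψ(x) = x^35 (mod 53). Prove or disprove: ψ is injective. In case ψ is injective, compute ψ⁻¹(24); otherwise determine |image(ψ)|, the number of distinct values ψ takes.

44

Since 53 is prime, the nonzero elements of ℤ/53ℤ form a cyclic group of order 52.
As gcd(35, 52) = 1, raising to the 35th power is a bijection on this group: if a^35 ≡ b^35 then (ab^{−1})^35 = 1, and the only element of order dividing gcd(35, 52) = 1 is 1, so a = b.
With ψ(0) = 0 this makes ψ injective on all of ℤ/53ℤ, hence bijective (finite equal-size domain and codomain). In particular ψ is injective.
Since ψ is injective, we find the preimage of 24. The inverse of x ↦ x^35 on (ℤ/53ℤ)^× is x ↦ x^3, because 35·3 = 105 = 2·52 + 1 ≡ 1 (mod 52) and x^{52} = 1 for x ≠ 0 (Fermat). So ψ⁻¹(24) = 24^3 mod 53.
Repeated squaring mod 53: 24^1 ≡ 24, 24^2 ≡ 24² = 576 ≡ 46. Since 3 = 2 + 1, 24^3 ≡ 46·24: 46·24 = 1104 ≡ 44. So 24^3 ≡ 44 (mod 53).
Hence ψ⁻¹(24) = 44.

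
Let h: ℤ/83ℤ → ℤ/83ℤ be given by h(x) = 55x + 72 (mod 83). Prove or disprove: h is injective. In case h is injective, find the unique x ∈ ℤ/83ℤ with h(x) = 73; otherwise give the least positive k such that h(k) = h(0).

80

Suppose h(u) = h(v) in ℤ/83ℤ. Then 55u + 72 ≡ 55v + 72 (mod 83), thus 55(u − v) ≡ 0 (mod 83).
Since gcd(55, 83) = 1, 55 is invertible modulo 83, hence u − v ≡ 0 (mod 83), i.e. u = v.
Hence h is injective.
We now compute 55⁻¹ mod 83 explicitly. Euclid's algorithm: 83 = 1·55 + 28, 55 = 1·28 + 27, 28 = 1·27 + 1; back-substituting gives 1 = 80·55 − 53·83, so 55⁻¹ ≡ 80 (mod 83).
Since h is injective, we compute h⁻¹(73): solve 55x + 72 ≡ 73 (mod 83), i.e. 55x ≡ 1 (mod 83).
Multiplying by 55⁻¹ = 80 gives x ≡ 80·1 = 80 ≡ 80 (mod 83).
Check: h(80) = 55·80 + 72 = 4472 = 53·83 + 73 ≡ 73 (mod 83).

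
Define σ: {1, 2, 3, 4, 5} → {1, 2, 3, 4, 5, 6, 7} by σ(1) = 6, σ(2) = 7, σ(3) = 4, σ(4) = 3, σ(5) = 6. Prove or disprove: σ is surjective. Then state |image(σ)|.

4

No element maps to 1, so σ is not surjective.
The image of σ is {3, 4, 6, 7}, which has 4 elements.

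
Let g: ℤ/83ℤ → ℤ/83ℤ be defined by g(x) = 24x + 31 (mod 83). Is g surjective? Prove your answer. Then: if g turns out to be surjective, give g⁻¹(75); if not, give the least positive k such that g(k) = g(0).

Since gcd(24, 83) = 1, 24 is invertible modulo 83. Euclid's algorithm: 83 = 3·24 + 11, 24 = 2·11 + 2, 11 = 5·2 + 1; back-substituting gives 1 = 45·24 − 13·83, so 24⁻¹ ≡ 45 (mod 83).
Then y ↦ 45(y − 31) is a two-sided inverse to g, so every y ∈ ℤ/83ℤ has a preimage.
Therefore g is surjective.
Since g is surjective, we compute g⁻¹(75): solve 24x + 31 ≡ 75 (mod 83), i.e. 24x ≡ 44 (mod 83).
Multiplying by 24⁻¹ = 45 gives x ≡ 45·44 = 1980 = 23·83 + 71 ≡ 71 (mod 83).
Check: g(71) = 24·71 + 31 = 1735 = 20·83 + 75 ≡ 75 (mod 83).

71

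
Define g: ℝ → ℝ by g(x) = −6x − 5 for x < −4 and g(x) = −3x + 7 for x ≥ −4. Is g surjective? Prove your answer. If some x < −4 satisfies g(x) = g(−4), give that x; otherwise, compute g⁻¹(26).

-31/6

Both pieces are strictly decreasing (slopes −6 and −3), so each is injective on its own interval.
The left piece maps (−∞, −4) onto (19, ∞); the right piece maps [−4, ∞) onto (−∞, 19].
These images together cover ℝ, so g is surjective.
Because the two images are disjoint, no x < −4 has g(x) = g(−4), so we compute g⁻¹(26): 26 lies in (19, ∞), so solve −6x − 5 = 26: x = (26 + 5)/(−6) = −31/6.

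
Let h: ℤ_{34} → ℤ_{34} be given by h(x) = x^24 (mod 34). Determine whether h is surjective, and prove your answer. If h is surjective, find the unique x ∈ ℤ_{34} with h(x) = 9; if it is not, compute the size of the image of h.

h(2): Repeated squaring mod 34: 2^1 ≡ 2, 2^2 ≡ 2² = 4, 2^4 ≡ 4² = 16, 2^8 ≡ 16² = 256 ≡ 18, 2^16 ≡ 18² = 324 ≡ 18. Since 24 = 16 + 8, 2^24 ≡ 18·18: 18·18 = 324 ≡ 18. So 2^24 ≡ 18 (mod 34).
h(4): Repeated squaring mod 34: 4^1 ≡ 4, 4^2 ≡ 4² = 16, 4^4 ≡ 16² = 256 ≡ 18, 4^8 ≡ 18² = 324 ≡ 18, 4^16 ≡ 18² = 324 ≡ 18. Since 24 = 16 + 8, 4^24 ≡ 18·18: 18·18 = 324 ≡ 18. So 4^24 ≡ 18 (mod 34).
So h(2) = h(4) = 18 while 2 ≠ 4, so h is not injective.
A non-injective map from the 34-element set ℤ_{34} to itself takes at most 33 distinct values, so it cannot be surjective. So h is not surjective.
Since h is not surjective, we determine |image(h)|. Computing x^24 mod 34 for each x (by repeated squaring, reducing mod 34 at every step), the values h(0), h(1), …, h(33) are: 0, 1, 18, 33, 18, 33, 16, 33, 18, 1, 16, 33, 16, 1, 16, 1, 18, 17, 18, 1, 16, 1, 16, 33, 16, 1, 18, 33, 16, 33, 18, 33, 18, 1.
The distinct values are {0, 1, 16, 17, 18, 33}; there are 6 of them.

6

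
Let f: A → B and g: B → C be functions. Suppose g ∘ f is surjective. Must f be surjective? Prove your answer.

not surjective

No. Take A = {1, 2}, B = {1, 2, 3}, C = {1}, f(a) = 1 for every a ∈ A, and g(b) = 1 for every b ∈ B.
Then g ∘ f is surjective onto {1}, but 3 ∈ B has no preimage under f, so f is not surjective.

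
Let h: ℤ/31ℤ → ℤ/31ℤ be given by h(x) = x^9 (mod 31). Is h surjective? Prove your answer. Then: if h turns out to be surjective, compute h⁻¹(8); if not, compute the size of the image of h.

11

h(1) = 1^9 = 1.
h(5): Repeated squaring mod 31: 5^1 ≡ 5, 5^2 ≡ 5² = 25, 5^4 ≡ 25² = 625 ≡ 5, 5^8 ≡ 5² = 25. Since 9 = 8 + 1, 5^9 ≡ 25·5: 25·5 = 125 ≡ 1. So 5^9 ≡ 1 (mod 31).
So h(1) = h(5) = 1 while 1 ≠ 5, so h is not injective.
A non-injective map from the 31-element set ℤ/31ℤ to itself takes at most 30 distinct values, so it cannot be surjective. So h is not surjective.
Since h is not surjective, we determine |image(h)|. Computing x^9 mod 31 for each x (by repeated squaring, reducing mod 31 at every step), the values h(0), h(1), …, h(30) are: 0, 1, 16, 29, 8, 1, 30, 8, 4, 4, 16, 23, 15, 29, 4, 29, 2, 27, 2, 16, 8, 15, 27, 27, 23, 1, 30, 23, 2, 15, 30.
The distinct values are {0, 1, 2, 4, 8, 15, 16, 23, 27, 29, 30}; there are 11 of them.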